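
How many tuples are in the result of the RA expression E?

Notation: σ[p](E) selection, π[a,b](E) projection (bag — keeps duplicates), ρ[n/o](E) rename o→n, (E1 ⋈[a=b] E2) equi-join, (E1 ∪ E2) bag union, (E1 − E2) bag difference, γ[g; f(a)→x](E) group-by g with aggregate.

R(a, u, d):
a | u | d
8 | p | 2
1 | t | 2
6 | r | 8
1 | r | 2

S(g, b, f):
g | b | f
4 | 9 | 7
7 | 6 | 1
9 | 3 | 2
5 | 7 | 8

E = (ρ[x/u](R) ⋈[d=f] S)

Row counts bottom-up:
  R → 4
  ρ[x/u](R) → 4
  S → 4
  (ρ[x/u](R) ⋈[d=f] S) → 4

|E| = 4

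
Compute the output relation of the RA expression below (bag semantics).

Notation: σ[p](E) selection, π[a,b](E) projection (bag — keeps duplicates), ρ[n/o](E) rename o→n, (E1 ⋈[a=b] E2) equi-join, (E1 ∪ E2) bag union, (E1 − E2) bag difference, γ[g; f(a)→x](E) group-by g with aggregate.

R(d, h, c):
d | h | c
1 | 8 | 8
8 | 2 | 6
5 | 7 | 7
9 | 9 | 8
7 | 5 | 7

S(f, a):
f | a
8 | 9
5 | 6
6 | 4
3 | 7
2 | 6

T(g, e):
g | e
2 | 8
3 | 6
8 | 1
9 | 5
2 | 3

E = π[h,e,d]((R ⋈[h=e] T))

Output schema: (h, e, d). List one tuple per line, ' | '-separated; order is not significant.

Row counts bottom-up:
  R → 5
  T → 5
  (R ⋈[h=e] T) → 2
  π[h,e,d]((R ⋈[h=e] T)) → 2

== RESULT ==
h | e | d
5 | 5 | 7
8 | 8 | 1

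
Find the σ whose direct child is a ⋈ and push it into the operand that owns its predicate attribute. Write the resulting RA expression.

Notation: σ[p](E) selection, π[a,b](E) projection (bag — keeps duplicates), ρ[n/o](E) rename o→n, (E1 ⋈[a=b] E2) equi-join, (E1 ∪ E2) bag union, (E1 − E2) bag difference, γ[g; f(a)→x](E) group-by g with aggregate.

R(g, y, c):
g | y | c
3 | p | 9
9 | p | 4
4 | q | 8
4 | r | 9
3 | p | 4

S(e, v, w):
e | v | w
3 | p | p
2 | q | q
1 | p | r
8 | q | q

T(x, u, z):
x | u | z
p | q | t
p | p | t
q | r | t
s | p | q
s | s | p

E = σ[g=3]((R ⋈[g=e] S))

σ filters on g, owned by the left side.
E' = (σ[g=3](R) ⋈[g=e] S)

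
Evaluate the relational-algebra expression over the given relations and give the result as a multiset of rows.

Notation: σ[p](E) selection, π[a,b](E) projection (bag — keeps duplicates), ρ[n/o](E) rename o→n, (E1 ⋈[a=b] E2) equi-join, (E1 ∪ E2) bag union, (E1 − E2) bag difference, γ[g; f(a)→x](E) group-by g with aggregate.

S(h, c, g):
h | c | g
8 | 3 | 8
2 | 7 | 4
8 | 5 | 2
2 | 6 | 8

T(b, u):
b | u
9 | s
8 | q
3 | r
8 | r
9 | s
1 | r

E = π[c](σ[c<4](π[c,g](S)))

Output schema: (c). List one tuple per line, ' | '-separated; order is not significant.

Row counts bottom-up:
  S → 4
  π[c,g](S) → 4
  σ[c<4](π[c,g](S)) → 1
  π[c](σ[c<4](π[c,g](S))) → 1

== RESULT ==
c
3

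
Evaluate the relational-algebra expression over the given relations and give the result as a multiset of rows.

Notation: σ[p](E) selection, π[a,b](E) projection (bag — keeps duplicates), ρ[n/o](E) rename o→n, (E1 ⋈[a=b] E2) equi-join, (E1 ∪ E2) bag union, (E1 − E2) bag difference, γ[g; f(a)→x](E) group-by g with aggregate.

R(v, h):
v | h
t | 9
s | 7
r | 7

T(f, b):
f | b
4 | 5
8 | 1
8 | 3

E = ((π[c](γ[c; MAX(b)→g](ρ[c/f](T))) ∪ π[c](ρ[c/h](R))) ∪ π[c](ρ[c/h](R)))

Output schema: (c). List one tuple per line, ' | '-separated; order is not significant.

Subexpression sizes:
  T → 3
  ρ[c/f](T) → 3
  γ[c; MAX(b)→g](ρ[c/f](T)) → 2
  π[c](γ[c; MAX(b)→g](ρ[c/f](T))) → 2
  R → 3
  ρ[c/h](R) → 3
  π[c](ρ[c/h](R)) → 3
  (π[c](γ[c; MAX(b)→g](ρ[c/f](T))) ∪ π[c](ρ[c/h](R))) → 5
  R → 3
  ρ[c/h](R) → 3
  π[c](ρ[c/h](R)) → 3
  ((π[c](γ[c; MAX(b)→g](ρ[c/f](T))) ∪ π[c](ρ[c/h](R))) ∪ π[c](ρ[c/h](R))) → 8

== RESULT ==
c
4
7
7
7
7
8
9
9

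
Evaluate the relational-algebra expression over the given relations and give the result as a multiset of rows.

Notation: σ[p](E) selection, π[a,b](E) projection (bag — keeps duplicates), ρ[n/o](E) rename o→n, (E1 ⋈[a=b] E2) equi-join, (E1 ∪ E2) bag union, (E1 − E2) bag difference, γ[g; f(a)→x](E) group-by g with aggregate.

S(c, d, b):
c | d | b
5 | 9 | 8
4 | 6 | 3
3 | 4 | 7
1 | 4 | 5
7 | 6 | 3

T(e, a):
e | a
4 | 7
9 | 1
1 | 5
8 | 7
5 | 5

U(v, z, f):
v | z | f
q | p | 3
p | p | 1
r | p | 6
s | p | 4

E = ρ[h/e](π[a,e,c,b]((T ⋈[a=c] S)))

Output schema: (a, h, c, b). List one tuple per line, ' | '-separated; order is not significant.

Row counts bottom-up:
  T → 5
  S → 5
  (T ⋈[a=c] S) → 5
  π[a,e,c,b]((T ⋈[a=c] S)) → 5
  ρ[h/e](π[a,e,c,b]((T ⋈[a=c] S))) → 5

== RESULT ==
a | h | c | b
1 | 9 | 1 | 5
5 | 1 | 5 | 8
5 | 5 | 5 | 8
7 | 4 | 7 | 3
7 | 8 | 7 | 3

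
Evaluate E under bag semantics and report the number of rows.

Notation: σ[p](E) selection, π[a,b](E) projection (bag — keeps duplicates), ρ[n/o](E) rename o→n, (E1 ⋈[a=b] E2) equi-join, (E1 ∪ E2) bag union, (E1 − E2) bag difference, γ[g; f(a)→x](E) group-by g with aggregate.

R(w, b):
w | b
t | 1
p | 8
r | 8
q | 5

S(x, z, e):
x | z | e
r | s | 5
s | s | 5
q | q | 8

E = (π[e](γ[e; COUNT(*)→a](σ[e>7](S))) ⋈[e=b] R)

Subexpression sizes:
  S → 3
  σ[e>7](S) → 1
  γ[e; COUNT(*)→a](σ[e>7](S)) → 1
  π[e](γ[e; COUNT(*)→a](σ[e>7](S))) → 1
  R → 4
  (π[e](γ[e; COUNT(*)→a](σ[e>7](S))) ⋈[e=b] R) → 2

|E| = 2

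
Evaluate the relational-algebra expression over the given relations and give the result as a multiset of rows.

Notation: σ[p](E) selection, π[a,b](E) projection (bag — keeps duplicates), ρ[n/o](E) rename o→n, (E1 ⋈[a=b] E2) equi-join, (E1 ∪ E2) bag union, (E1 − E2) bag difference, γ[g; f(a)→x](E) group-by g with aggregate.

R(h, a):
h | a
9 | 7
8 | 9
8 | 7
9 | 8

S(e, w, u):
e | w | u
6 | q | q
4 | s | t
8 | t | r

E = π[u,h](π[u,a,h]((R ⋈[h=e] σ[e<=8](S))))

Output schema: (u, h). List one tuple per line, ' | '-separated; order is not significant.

Stepwise |·|:
  R → 4
  S → 3
  σ[e<=8](S) → 3
  (R ⋈[h=e] σ[e<=8](S)) → 2
  π[u,a,h]((R ⋈[h=e] σ[e<=8](S))) → 2
  π[u,h](π[u,a,h]((R ⋈[h=e] σ[e<=8](S)))) → 2

== RESULT ==
u | h
r | 8
r | 8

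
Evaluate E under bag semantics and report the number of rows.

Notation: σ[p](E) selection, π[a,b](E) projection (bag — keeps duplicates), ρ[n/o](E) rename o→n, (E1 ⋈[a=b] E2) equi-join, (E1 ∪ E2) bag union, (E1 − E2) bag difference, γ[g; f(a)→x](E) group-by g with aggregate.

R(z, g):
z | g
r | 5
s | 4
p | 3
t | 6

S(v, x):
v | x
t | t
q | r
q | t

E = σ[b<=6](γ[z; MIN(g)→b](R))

Row counts bottom-up:
  R → 4
  γ[z; MIN(g)→b](R) → 4
  σ[b<=6](γ[z; MIN(g)→b](R)) → 4

|E| = 4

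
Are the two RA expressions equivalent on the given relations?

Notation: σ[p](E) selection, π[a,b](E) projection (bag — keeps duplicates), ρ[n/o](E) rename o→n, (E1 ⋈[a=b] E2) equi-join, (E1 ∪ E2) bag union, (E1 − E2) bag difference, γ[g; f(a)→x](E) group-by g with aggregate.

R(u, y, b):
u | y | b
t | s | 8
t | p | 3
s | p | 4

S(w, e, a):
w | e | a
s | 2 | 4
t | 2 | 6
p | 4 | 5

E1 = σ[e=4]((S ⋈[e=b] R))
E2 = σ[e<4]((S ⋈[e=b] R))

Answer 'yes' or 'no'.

E1 per-node cardinality:
  S → 3
  R → 3
  (S ⋈[e=b] R) → 1
  σ[e=4]((S ⋈[e=b] R)) → 1
E2 per-node cardinality:
  S → 3
  R → 3
  (S ⋈[e=b] R) → 1
  σ[e<4]((S ⋈[e=b] R)) → 0

E1 result:
w | e | a | u | y | b
p | 4 | 5 | s | p | 4
E2 result:
w | e | a | u | y | b
(0 rows)
Witness: ('p', 4, 5, 's', 'p', 4) appears 1× in E1 but 0× in E2.

no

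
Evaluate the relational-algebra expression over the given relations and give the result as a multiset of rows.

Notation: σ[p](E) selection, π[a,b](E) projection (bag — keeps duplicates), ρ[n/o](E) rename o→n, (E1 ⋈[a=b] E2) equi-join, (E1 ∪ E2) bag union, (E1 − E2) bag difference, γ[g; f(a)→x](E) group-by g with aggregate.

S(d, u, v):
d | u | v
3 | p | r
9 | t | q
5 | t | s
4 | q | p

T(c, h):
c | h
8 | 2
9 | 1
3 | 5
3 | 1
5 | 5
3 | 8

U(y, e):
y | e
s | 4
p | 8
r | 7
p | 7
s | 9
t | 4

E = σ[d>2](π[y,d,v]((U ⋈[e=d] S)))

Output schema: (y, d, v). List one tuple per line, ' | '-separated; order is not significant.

Stepwise |·|:
  U → 6
  S → 4
  (U ⋈[e=d] S) → 3
  π[y,d,v]((U ⋈[e=d] S)) → 3
  σ[d>2](π[y,d,v]((U ⋈[e=d] S))) → 3

== RESULT ==
y | d | v
s | 4 | p
s | 9 | q
t | 4 | p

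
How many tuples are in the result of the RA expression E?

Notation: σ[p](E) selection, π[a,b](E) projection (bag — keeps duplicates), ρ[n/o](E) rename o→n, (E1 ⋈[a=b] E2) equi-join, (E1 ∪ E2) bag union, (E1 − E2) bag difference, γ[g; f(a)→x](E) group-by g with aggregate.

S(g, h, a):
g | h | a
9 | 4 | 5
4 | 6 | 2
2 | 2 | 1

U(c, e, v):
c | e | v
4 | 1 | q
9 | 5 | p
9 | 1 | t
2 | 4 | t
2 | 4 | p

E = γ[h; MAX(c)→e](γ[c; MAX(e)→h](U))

Subexpression sizes:
  U → 5
  γ[c; MAX(e)→h](U) → 3
  γ[h; MAX(c)→e](γ[c; MAX(e)→h](U)) → 3

|E| = 3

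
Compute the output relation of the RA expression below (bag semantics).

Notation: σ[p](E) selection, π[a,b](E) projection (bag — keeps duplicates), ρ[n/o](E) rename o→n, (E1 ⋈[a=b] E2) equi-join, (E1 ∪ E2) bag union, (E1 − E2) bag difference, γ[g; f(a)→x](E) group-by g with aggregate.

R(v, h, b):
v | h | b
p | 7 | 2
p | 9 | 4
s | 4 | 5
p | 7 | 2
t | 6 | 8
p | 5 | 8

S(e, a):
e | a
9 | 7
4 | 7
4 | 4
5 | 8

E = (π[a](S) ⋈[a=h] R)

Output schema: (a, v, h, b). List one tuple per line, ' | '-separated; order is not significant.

Subexpression sizes:
  S → 4
  π[a](S) → 4
  R → 6
  (π[a](S) ⋈[a=h] R) → 5

== RESULT ==
a | v | h | b
4 | s | 4 | 5
7 | p | 7 | 2
7 | p | 7 | 2
7 | p | 7 | 2
7 | p | 7 | 2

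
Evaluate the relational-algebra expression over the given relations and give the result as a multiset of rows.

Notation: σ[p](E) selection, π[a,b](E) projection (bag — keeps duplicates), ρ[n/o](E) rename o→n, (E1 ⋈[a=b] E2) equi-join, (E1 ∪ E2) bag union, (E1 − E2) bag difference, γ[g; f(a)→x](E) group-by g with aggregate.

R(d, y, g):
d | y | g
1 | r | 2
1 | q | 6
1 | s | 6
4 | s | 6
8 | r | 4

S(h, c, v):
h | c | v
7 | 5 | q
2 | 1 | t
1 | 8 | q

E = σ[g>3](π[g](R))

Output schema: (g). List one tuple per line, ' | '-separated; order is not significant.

Row counts bottom-up:
  R → 5
  π[g](R) → 5
  σ[g>3](π[g](R)) → 4

== RESULT ==
g
4
6
6
6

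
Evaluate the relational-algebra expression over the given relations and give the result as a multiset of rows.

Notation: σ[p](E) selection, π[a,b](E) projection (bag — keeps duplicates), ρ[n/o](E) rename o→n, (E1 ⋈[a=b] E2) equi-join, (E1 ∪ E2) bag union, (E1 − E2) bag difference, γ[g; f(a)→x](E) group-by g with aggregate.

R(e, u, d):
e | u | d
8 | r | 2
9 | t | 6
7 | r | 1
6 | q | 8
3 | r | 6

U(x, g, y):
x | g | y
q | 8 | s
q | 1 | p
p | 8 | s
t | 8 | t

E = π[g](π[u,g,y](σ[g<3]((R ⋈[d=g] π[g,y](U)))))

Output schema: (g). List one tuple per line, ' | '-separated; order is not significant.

Subexpression sizes:
  R → 5
  U → 4
  π[g,y](U) → 4
  (R ⋈[d=g] π[g,y](U)) → 4
  σ[g<3]((R ⋈[d=g] π[g,y](U))) → 1
  π[u,g,y](σ[g<3]((R ⋈[d=g] π[g,y](U)))) → 1
  π[g](π[u,g,y](σ[g<3]((R ⋈[d=g] π[g,y](U))))) → 1

== RESULT ==
g
1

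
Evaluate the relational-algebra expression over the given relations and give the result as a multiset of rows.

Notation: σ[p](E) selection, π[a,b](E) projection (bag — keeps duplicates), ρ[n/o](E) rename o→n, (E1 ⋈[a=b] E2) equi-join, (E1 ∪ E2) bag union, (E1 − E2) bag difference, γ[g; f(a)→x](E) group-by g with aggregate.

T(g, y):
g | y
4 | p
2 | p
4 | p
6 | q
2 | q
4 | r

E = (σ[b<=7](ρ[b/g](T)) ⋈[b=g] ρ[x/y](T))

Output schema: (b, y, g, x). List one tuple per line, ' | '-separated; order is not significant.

Per-node cardinality:
  T → 6
  ρ[b/g](T) → 6
  σ[b<=7](ρ[b/g](T)) → 6
  T → 6
  ρ[x/y](T) → 6
  (σ[b<=7](ρ[b/g](T)) ⋈[b=g] ρ[x/y](T)) → 14

== RESULT ==
b | y | g | x
2 | p | 2 | p
2 | p | 2 | q
2 | q | 2 | p
2 | q | 2 | q
4 | p | 4 | p
4 | p | 4 | p
4 | p | 4 | p
4 | p | 4 | p
4 | p | 4 | r
4 | p | 4 | r
4 | r | 4 | p
4 | r | 4 | p
4 | r | 4 | r
6 | q | 6 | q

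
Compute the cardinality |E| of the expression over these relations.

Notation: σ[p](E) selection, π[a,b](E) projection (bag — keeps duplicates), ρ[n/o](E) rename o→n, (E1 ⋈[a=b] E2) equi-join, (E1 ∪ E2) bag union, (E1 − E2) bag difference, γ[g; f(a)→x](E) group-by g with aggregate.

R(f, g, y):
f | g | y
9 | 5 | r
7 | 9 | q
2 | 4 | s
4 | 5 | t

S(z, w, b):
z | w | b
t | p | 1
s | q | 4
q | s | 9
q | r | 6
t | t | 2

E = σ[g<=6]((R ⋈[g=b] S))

Row counts bottom-up:
  R → 4
  S → 5
  (R ⋈[g=b] S) → 2
  σ[g<=6]((R ⋈[g=b] S)) → 1

|E| = 1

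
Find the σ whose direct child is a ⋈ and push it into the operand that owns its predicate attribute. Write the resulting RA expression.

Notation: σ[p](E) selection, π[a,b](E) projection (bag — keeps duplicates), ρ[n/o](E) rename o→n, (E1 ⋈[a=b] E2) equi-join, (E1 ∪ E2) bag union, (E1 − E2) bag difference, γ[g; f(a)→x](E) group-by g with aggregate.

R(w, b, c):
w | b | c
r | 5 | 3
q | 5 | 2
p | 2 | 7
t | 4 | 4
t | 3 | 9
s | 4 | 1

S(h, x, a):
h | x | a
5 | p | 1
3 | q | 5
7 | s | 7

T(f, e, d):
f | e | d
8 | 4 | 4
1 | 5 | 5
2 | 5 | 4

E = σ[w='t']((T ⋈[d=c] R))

σ filters on w, owned by the right side.
E' = (T ⋈[d=c] σ[w='t'](R))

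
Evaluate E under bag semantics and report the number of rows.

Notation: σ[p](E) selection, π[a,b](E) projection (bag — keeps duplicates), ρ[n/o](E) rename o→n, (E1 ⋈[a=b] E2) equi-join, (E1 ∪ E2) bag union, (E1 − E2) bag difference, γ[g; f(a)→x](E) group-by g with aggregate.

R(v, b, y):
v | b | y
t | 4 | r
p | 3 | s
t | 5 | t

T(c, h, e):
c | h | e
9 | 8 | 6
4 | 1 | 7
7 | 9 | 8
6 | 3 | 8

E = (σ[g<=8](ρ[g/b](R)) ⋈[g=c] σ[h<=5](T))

Stepwise |·|:
  R → 3
  ρ[g/b](R) → 3
  σ[g<=8](ρ[g/b](R)) → 3
  T → 4
  σ[h<=5](T) → 2
  (σ[g<=8](ρ[g/b](R)) ⋈[g=c] σ[h<=5](T)) → 1

|E| = 1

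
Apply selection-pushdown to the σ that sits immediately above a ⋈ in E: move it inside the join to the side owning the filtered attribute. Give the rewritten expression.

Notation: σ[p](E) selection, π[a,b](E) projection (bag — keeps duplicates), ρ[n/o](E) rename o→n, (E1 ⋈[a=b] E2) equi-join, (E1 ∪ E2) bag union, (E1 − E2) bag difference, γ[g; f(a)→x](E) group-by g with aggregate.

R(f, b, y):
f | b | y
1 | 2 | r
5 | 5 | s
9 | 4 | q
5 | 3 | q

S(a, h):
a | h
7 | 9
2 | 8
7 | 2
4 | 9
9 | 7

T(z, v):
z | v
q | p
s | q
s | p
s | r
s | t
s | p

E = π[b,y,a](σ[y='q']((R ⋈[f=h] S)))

σ filters on y, owned by the left side.
E' = π[b,y,a]((σ[y='q'](R) ⋈[f=h] S))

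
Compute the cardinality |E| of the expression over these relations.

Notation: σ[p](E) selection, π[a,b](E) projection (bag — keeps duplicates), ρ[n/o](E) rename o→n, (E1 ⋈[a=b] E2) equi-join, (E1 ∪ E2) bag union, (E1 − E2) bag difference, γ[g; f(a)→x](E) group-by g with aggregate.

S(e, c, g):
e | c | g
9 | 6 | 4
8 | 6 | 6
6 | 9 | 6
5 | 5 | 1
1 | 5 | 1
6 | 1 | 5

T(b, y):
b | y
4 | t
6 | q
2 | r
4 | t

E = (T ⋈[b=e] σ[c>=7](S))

Subexpression sizes:
  T → 4
  S → 6
  σ[c>=7](S) → 1
  (T ⋈[b=e] σ[c>=7](S)) → 1

|E| = 1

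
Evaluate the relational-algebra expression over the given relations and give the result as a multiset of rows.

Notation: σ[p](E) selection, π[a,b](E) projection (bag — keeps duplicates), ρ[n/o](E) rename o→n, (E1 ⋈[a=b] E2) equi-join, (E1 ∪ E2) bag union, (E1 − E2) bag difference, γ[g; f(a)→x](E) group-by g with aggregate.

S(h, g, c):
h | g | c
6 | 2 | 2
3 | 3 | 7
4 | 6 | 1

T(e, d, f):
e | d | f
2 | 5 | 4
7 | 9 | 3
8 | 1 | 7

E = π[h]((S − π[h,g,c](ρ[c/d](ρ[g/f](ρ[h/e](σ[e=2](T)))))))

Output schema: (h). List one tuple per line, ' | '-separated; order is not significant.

Row counts bottom-up:
  S → 3
  T → 3
  σ[e=2](T) → 1
  ρ[h/e](σ[e=2](T)) → 1
  ρ[g/f](ρ[h/e](σ[e=2](T))) → 1
  ρ[c/d](ρ[g/f](ρ[h/e](σ[e=2](T)))) → 1
  π[h,g,c](ρ[c/d](ρ[g/f](ρ[h/e](σ[e=2](T))))) → 1
  (S − π[h,g,c](ρ[c/d](ρ[g/f](ρ[h/e](σ[e=2](T)))))) → 3
  π[h]((S − π[h,g,c](ρ[c/d](ρ[g/f](ρ[h/e](σ[e=2](T))))))) → 3

== RESULT ==
h
3
4
6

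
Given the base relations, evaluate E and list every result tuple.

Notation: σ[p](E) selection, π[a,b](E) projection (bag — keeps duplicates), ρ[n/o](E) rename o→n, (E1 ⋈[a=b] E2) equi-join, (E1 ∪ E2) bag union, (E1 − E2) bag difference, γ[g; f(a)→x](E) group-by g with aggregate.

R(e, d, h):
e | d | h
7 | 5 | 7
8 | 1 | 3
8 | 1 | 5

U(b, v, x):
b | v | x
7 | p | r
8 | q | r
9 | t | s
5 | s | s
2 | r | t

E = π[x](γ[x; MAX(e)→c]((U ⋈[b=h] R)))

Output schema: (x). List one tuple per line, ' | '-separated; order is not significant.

Stepwise |·|:
  U → 5
  R → 3
  (U ⋈[b=h] R) → 2
  γ[x; MAX(e)→c]((U ⋈[b=h] R)) → 2
  π[x](γ[x; MAX(e)→c]((U ⋈[b=h] R))) → 2

== RESULT ==
x
r
s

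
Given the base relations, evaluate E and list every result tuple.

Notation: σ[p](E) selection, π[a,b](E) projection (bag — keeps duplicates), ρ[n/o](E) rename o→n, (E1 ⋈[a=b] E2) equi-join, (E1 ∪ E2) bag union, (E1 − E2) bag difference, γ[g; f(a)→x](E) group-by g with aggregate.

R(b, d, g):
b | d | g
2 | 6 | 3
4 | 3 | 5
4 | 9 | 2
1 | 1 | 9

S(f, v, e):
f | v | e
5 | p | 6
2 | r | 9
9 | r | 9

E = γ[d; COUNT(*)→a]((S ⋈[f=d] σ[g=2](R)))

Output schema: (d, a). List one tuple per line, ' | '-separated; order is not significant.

Stepwise |·|:
  S → 3
  R → 4
  σ[g=2](R) → 1
  (S ⋈[f=d] σ[g=2](R)) → 1
  γ[d; COUNT(*)→a]((S ⋈[f=d] σ[g=2](R))) → 1

== RESULT ==
d | a
9 | 1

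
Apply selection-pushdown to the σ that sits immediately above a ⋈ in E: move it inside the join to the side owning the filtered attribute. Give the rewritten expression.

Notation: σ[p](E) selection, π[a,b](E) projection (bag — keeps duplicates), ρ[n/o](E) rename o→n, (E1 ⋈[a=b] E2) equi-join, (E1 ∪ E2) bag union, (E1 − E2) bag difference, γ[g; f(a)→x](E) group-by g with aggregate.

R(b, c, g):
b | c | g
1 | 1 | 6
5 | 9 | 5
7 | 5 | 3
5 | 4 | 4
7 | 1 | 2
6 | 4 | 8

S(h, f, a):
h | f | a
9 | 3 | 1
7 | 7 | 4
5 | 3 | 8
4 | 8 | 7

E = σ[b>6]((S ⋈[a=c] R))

σ filters on b, owned by the right side.
E' = (S ⋈[a=c] σ[b>6](R))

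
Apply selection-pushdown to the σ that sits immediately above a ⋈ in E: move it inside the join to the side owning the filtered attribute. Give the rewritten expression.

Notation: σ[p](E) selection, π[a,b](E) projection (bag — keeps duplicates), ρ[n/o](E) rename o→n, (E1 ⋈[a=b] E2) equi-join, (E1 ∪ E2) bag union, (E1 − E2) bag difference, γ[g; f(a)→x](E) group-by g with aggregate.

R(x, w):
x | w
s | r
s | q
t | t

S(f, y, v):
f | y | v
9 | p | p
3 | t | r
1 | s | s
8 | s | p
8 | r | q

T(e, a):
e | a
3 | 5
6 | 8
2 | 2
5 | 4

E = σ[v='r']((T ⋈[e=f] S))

σ filters on v, owned by the right side.
E' = (T ⋈[e=f] σ[v='r'](S))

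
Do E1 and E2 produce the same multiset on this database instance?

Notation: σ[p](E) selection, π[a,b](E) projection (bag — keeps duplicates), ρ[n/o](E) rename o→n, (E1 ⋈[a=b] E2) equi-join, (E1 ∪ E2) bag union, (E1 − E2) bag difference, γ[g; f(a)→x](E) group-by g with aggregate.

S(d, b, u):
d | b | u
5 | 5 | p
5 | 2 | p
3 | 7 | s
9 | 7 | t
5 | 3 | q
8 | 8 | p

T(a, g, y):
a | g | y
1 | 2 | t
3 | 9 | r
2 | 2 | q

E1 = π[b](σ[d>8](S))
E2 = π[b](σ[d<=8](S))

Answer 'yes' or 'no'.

E1 stepwise |·|:
  S → 6
  σ[d>8](S) → 1
  π[b](σ[d>8](S)) → 1
E2 stepwise |·|:
  S → 6
  σ[d<=8](S) → 5
  π[b](σ[d<=8](S)) → 5

E1 result:
b
7
E2 result:
b
2
3
5
7
8
Witness: (2,) appears 0× in E1 but 1× in E2.

no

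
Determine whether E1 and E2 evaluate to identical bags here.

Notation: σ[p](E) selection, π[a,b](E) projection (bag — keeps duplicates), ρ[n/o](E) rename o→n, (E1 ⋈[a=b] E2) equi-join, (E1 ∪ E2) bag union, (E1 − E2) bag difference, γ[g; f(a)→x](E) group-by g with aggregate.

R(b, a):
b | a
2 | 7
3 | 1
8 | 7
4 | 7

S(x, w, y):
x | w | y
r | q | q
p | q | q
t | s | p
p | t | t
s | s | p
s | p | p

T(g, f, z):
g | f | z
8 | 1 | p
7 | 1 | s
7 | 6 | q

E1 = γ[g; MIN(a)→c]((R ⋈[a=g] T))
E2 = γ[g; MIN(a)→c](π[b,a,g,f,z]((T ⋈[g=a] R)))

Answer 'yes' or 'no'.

E1 subexpression sizes:
  R → 4
  T → 3
  (R ⋈[a=g] T) → 6
  γ[g; MIN(a)→c]((R ⋈[a=g] T)) → 1
E2 subexpression sizes:
  T → 3
  R → 4
  (T ⋈[g=a] R) → 6
  π[b,a,g,f,z]((T ⋈[g=a] R)) → 6
  γ[g; MIN(a)→c](π[b,a,g,f,z]((T ⋈[g=a] R))) → 1

E1 and E2 produce the same multiset:
g | c
7 | 7

yes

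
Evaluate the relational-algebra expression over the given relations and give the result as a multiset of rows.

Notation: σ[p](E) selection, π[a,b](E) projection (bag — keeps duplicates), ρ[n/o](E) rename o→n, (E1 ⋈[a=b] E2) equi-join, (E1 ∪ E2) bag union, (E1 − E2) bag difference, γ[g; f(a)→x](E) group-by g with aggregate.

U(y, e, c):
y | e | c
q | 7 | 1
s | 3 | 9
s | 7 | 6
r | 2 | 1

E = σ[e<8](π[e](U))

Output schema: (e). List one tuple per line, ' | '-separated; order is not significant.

Subexpression sizes:
  U → 4
  π[e](U) → 4
  σ[e<8](π[e](U)) → 4

== RESULT ==
e
2
3
7
7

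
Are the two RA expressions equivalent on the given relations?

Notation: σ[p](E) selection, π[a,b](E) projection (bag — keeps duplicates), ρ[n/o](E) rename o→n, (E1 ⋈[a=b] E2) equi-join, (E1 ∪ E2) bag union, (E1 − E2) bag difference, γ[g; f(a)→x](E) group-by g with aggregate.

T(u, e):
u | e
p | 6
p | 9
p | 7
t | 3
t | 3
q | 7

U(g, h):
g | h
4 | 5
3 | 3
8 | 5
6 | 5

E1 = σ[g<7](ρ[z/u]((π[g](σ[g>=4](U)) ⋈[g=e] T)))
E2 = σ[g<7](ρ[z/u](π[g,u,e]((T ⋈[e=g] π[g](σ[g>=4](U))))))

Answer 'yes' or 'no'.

E1 subexpression sizes:
  U → 4
  σ[g>=4](U) → 3
  π[g](σ[g>=4](U)) → 3
  T → 6
  (π[g](σ[g>=4](U)) ⋈[g=e] T) → 1
  ρ[z/u]((π[g](σ[g>=4](U)) ⋈[g=e] T)) → 1
  σ[g<7](ρ[z/u]((π[g](σ[g>=4](U)) ⋈[g=e] T))) → 1
E2 subexpression sizes:
  T → 6
  U → 4
  σ[g>=4](U) → 3
  π[g](σ[g>=4](U)) → 3
  (T ⋈[e=g] π[g](σ[g>=4](U))) → 1
  π[g,u,e]((T ⋈[e=g] π[g](σ[g>=4](U)))) → 1
  ρ[z/u](π[g,u,e]((T ⋈[e=g] π[g](σ[g>=4](U))))) → 1
  σ[g<7](ρ[z/u](π[g,u,e]((T ⋈[e=g] π[g](σ[g>=4](U)))))) → 1

E1 and E2 produce the same multiset:
g | z | e
6 | p | 6

yes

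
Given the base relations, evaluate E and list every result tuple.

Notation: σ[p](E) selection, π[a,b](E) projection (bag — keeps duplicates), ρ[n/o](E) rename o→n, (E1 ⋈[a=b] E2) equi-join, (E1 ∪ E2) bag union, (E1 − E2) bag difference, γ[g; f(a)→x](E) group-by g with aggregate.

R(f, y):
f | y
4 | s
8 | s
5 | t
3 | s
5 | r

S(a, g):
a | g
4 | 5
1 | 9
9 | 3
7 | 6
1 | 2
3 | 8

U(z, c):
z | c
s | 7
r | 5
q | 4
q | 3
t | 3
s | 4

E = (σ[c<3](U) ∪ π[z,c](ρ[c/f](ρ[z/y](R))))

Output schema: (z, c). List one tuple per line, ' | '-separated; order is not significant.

Subexpression sizes:
  U → 6
  σ[c<3](U) → 0
  R → 5
  ρ[z/y](R) → 5
  ρ[c/f](ρ[z/y](R)) → 5
  π[z,c](ρ[c/f](ρ[z/y](R))) → 5
  (σ[c<3](U) ∪ π[z,c](ρ[c/f](ρ[z/y](R)))) → 5

== RESULT ==
z | c
r | 5
s | 3
s | 4
s | 8
t | 5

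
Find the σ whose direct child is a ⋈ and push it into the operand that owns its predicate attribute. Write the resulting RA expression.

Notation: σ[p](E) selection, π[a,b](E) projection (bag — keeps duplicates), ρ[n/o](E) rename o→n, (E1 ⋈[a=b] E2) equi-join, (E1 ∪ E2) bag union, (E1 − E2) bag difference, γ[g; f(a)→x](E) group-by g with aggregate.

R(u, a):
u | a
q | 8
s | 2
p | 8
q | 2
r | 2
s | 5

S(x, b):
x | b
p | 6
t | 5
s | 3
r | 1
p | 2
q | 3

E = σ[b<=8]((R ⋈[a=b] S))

σ filters on b, owned by the right side.
E' = (R ⋈[a=b] σ[b<=8](S))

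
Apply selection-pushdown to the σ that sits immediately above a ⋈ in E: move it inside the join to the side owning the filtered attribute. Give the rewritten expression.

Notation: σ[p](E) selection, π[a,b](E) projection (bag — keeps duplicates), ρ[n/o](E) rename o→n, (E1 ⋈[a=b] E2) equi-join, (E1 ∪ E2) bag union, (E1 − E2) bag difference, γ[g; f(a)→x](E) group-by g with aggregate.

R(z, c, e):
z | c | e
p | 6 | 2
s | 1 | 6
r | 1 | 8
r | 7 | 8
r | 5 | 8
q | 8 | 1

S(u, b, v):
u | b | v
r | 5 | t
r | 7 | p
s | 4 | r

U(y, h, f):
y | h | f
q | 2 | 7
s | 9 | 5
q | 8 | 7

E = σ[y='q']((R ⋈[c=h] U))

σ filters on y, owned by the right side.
E' = (R ⋈[c=h] σ[y='q'](U))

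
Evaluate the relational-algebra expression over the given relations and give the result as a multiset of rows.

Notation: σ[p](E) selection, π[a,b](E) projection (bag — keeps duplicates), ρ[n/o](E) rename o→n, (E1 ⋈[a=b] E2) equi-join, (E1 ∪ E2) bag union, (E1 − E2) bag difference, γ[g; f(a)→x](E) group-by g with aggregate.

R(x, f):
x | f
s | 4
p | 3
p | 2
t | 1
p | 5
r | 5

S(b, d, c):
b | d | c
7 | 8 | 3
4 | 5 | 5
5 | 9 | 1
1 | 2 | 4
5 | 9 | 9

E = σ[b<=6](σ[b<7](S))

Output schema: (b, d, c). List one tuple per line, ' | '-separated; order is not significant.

Row counts bottom-up:
  S → 5
  σ[b<7](S) → 4
  σ[b<=6](σ[b<7](S)) → 4

== RESULT ==
b | d | c
1 | 2 | 4
4 | 5 | 5
5 | 9 | 1
5 | 9 | 9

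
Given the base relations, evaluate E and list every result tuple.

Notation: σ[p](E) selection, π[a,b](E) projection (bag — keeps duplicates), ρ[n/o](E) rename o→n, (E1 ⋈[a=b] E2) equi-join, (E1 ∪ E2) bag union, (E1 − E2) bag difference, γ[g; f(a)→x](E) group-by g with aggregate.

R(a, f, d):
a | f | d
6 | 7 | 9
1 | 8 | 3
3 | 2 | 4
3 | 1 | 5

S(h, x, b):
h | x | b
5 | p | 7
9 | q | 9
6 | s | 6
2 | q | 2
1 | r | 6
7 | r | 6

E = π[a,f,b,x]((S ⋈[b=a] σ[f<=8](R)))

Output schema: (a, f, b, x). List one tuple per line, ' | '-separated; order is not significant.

Per-node cardinality:
  S → 6
  R → 4
  σ[f<=8](R) → 4
  (S ⋈[b=a] σ[f<=8](R)) → 3
  π[a,f,b,x]((S ⋈[b=a] σ[f<=8](R))) → 3

== RESULT ==
a | f | b | x
6 | 7 | 6 | r
6 | 7 | 6 | r
6 | 7 | 6 | s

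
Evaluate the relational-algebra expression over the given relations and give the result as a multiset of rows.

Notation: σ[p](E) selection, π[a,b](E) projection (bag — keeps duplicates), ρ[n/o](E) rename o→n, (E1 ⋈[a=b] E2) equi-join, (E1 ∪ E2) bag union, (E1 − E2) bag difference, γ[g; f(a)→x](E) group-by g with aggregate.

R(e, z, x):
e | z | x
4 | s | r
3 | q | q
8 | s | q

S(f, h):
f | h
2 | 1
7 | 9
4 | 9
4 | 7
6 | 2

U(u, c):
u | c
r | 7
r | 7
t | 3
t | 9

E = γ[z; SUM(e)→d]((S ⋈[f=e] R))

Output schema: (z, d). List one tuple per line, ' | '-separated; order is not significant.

Row counts bottom-up:
  S → 5
  R → 3
  (S ⋈[f=e] R) → 2
  γ[z; SUM(e)→d]((S ⋈[f=e] R)) → 1

== RESULT ==
z | d
s | 8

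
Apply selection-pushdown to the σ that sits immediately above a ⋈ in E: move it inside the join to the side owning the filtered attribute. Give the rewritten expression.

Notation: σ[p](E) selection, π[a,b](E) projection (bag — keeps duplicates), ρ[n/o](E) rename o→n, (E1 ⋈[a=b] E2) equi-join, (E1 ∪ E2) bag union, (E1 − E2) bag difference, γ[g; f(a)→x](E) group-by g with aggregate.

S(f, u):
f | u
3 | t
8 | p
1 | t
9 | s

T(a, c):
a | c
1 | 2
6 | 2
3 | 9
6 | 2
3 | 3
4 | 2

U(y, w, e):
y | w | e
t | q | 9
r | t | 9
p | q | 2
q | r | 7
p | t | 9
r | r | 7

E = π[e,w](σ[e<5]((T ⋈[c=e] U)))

σ filters on e, owned by the right side.
E' = π[e,w]((T ⋈[c=e] σ[e<5](U)))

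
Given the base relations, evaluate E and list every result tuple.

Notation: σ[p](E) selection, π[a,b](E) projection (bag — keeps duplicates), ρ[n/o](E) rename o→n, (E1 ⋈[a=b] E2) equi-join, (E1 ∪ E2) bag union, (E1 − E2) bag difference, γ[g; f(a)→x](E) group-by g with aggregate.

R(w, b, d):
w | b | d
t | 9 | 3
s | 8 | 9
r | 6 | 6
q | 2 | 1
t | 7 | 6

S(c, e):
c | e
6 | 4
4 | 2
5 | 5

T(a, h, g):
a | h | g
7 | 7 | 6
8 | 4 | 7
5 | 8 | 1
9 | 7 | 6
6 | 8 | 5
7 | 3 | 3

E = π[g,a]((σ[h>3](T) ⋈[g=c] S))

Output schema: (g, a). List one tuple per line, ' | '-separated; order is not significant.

Per-node cardinality:
  T → 6
  σ[h>3](T) → 5
  S → 3
  (σ[h>3](T) ⋈[g=c] S) → 3
  π[g,a]((σ[h>3](T) ⋈[g=c] S)) → 3

== RESULT ==
g | a
5 | 6
6 | 7
6 | 9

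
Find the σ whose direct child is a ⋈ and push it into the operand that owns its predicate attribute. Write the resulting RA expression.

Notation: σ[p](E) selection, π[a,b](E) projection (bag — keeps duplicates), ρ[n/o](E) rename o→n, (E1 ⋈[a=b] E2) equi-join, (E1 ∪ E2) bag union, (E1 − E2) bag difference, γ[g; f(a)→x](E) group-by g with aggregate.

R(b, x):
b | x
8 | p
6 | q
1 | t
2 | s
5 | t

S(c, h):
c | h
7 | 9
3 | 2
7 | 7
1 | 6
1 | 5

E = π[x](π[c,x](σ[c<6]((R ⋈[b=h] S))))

σ filters on c, owned by the right side.
E' = π[x](π[c,x]((R ⋈[b=h] σ[c<6](S))))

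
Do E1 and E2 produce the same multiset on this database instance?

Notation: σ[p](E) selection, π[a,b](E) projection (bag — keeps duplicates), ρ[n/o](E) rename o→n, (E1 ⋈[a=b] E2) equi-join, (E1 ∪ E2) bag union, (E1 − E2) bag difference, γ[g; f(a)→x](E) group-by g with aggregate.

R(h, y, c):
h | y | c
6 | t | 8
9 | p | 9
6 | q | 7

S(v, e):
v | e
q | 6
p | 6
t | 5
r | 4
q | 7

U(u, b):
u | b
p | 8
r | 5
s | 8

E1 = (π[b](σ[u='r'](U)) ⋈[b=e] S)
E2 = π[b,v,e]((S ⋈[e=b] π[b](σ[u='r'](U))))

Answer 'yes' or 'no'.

E1 per-node cardinality:
  U → 3
  σ[u='r'](U) → 1
  π[b](σ[u='r'](U)) → 1
  S → 5
  (π[b](σ[u='r'](U)) ⋈[b=e] S) → 1
E2 per-node cardinality:
  S → 5
  U → 3
  σ[u='r'](U) → 1
  π[b](σ[u='r'](U)) → 1
  (S ⋈[e=b] π[b](σ[u='r'](U))) → 1
  π[b,v,e]((S ⋈[e=b] π[b](σ[u='r'](U)))) → 1

E1 and E2 produce the same multiset:
b | v | e
5 | t | 5

yes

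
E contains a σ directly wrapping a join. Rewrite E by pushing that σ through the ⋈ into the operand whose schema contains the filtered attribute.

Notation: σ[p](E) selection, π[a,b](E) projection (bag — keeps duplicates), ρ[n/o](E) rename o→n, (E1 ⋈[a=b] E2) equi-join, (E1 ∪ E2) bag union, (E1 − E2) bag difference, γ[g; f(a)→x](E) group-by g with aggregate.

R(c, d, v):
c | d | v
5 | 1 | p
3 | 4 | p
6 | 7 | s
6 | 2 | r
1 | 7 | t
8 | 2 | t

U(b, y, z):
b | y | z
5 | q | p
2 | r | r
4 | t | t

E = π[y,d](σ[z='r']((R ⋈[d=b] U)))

σ filters on z, owned by the right side.
E' = π[y,d]((R ⋈[d=b] σ[z='r'](U)))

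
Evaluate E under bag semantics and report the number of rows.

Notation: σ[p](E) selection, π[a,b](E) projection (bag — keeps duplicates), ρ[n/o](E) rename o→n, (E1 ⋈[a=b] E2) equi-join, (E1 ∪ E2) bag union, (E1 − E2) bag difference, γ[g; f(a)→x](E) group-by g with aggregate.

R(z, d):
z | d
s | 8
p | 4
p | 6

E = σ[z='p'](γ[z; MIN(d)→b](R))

Per-node cardinality:
  R → 3
  γ[z; MIN(d)→b](R) → 2
  σ[z='p'](γ[z; MIN(d)→b](R)) → 1

|E| = 1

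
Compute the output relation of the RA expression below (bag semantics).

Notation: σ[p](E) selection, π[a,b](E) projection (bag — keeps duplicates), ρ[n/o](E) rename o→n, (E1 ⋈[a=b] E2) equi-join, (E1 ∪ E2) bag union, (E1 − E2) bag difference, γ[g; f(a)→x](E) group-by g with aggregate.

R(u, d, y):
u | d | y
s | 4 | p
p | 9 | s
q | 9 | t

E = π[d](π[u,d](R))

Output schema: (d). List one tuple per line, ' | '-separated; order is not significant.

Row counts bottom-up:
  R → 3
  π[u,d](R) → 3
  π[d](π[u,d](R)) → 3

== RESULT ==
d
4
9
9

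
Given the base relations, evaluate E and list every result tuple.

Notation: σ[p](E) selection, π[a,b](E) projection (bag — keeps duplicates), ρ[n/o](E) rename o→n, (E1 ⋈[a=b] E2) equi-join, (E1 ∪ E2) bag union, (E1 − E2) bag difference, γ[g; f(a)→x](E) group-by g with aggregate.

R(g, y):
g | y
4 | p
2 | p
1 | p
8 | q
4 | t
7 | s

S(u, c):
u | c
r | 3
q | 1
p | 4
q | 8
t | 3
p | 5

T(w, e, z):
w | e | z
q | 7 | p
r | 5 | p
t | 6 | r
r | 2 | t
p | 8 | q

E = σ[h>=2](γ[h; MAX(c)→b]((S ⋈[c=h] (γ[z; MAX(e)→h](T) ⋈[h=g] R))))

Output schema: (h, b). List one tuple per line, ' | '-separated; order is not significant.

Row counts bottom-up:
  S → 6
  T → 5
  γ[z; MAX(e)→h](T) → 4
  R → 6
  (γ[z; MAX(e)→h](T) ⋈[h=g] R) → 3
  (S ⋈[c=h] (γ[z; MAX(e)→h](T) ⋈[h=g] R)) → 1
  γ[h; MAX(c)→b]((S ⋈[c=h] (γ[z; MAX(e)→h](T) ⋈[h=g] R))) → 1
  σ[h>=2](γ[h; MAX(c)→b]((S ⋈[c=h] (γ[z; MAX(e)→h](T) ⋈[h=g] R)))) → 1

== RESULT ==
h | b
8 | 8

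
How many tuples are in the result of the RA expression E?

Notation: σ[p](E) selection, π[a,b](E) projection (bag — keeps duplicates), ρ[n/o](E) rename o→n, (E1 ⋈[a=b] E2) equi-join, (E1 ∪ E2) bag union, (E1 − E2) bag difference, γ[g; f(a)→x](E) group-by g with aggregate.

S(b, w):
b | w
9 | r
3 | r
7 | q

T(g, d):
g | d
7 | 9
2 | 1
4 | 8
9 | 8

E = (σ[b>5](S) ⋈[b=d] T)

Subexpression sizes:
  S → 3
  σ[b>5](S) → 2
  T → 4
  (σ[b>5](S) ⋈[b=d] T) → 1

|E| = 1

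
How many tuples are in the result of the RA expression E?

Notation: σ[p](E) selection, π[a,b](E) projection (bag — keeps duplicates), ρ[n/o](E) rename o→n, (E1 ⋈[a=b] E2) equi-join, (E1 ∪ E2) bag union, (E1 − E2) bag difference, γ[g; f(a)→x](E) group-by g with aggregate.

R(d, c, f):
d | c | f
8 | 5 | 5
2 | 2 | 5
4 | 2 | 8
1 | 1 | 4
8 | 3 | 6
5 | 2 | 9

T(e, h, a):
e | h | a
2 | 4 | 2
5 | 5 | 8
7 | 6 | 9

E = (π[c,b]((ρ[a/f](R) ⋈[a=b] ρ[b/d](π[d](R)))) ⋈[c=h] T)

Per-node cardinality:
  R → 6
  ρ[a/f](R) → 6
  R → 6
  π[d](R) → 6
  ρ[b/d](π[d](R)) → 6
  (ρ[a/f](R) ⋈[a=b] ρ[b/d](π[d](R))) → 5
  π[c,b]((ρ[a/f](R) ⋈[a=b] ρ[b/d](π[d](R)))) → 5
  T → 3
  (π[c,b]((ρ[a/f](R) ⋈[a=b] ρ[b/d](π[d](R)))) ⋈[c=h] T) → 1

|E| = 1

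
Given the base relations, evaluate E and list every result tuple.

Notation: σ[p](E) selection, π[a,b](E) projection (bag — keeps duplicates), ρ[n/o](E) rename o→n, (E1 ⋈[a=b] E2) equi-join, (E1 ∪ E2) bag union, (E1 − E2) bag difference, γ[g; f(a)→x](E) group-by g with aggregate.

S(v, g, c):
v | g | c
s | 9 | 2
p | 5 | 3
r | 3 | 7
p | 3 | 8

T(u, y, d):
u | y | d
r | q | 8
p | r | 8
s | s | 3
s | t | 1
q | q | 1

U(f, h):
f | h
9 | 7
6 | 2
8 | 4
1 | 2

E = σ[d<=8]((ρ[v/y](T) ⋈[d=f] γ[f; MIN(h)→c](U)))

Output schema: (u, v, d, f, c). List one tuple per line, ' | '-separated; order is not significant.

Per-node cardinality:
  T → 5
  ρ[v/y](T) → 5
  U → 4
  γ[f; MIN(h)→c](U) → 4
  (ρ[v/y](T) ⋈[d=f] γ[f; MIN(h)→c](U)) → 4
  σ[d<=8]((ρ[v/y](T) ⋈[d=f] γ[f; MIN(h)→c](U))) → 4

== RESULT ==
u | v | d | f | c
p | r | 8 | 8 | 4
q | q | 1 | 1 | 2
r | q | 8 | 8 | 4
s | t | 1 | 1 | 2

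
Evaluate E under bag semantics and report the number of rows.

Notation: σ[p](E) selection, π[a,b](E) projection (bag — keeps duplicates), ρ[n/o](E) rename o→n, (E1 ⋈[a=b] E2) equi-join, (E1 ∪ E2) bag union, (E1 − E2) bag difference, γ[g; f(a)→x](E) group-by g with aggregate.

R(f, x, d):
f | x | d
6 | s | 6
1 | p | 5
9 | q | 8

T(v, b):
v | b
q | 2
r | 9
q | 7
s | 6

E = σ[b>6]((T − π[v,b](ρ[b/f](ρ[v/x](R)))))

Subexpression sizes:
  T → 4
  R → 3
  ρ[v/x](R) → 3
  ρ[b/f](ρ[v/x](R)) → 3
  π[v,b](ρ[b/f](ρ[v/x](R))) → 3
  (T − π[v,b](ρ[b/f](ρ[v/x](R)))) → 3
  σ[b>6]((T − π[v,b](ρ[b/f](ρ[v/x](R))))) → 2

|E| = 2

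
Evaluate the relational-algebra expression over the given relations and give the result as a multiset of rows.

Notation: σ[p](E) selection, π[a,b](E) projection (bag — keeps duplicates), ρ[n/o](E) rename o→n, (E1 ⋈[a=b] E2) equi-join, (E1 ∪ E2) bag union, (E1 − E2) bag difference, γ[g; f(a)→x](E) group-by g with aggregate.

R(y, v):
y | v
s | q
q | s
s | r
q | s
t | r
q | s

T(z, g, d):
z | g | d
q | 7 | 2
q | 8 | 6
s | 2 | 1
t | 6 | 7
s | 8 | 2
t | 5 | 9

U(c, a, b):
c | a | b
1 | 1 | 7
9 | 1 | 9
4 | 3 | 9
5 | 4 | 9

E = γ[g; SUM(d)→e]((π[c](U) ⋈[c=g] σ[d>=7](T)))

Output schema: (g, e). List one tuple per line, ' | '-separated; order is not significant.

Stepwise |·|:
  U → 4
  π[c](U) → 4
  T → 6
  σ[d>=7](T) → 2
  (π[c](U) ⋈[c=g] σ[d>=7](T)) → 1
  γ[g; SUM(d)→e]((π[c](U) ⋈[c=g] σ[d>=7](T))) → 1

== RESULT ==
g | e
5 | 9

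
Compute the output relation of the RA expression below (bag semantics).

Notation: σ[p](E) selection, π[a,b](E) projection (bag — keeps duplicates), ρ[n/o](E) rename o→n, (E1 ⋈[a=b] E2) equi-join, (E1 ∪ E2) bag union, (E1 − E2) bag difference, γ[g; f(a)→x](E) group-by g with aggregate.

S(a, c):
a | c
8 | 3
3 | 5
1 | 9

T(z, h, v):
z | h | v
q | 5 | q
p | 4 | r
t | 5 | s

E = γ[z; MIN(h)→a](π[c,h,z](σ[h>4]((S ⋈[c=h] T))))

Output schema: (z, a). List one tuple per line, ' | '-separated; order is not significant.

Subexpression sizes:
  S → 3
  T → 3
  (S ⋈[c=h] T) → 2
  σ[h>4]((S ⋈[c=h] T)) → 2
  π[c,h,z](σ[h>4]((S ⋈[c=h] T))) → 2
  γ[z; MIN(h)→a](π[c,h,z](σ[h>4]((S ⋈[c=h] T)))) → 2

== RESULT ==
z | a
q | 5
t | 5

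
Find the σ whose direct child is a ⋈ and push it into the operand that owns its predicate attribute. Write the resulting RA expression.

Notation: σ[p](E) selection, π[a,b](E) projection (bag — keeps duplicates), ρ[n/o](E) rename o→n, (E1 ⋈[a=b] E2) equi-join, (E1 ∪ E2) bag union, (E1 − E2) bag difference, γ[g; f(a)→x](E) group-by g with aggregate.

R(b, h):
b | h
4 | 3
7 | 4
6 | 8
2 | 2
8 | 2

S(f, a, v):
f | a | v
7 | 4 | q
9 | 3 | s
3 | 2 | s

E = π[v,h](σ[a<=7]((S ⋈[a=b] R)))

σ filters on a, owned by the left side.
E' = π[v,h]((σ[a<=7](S) ⋈[a=b] R))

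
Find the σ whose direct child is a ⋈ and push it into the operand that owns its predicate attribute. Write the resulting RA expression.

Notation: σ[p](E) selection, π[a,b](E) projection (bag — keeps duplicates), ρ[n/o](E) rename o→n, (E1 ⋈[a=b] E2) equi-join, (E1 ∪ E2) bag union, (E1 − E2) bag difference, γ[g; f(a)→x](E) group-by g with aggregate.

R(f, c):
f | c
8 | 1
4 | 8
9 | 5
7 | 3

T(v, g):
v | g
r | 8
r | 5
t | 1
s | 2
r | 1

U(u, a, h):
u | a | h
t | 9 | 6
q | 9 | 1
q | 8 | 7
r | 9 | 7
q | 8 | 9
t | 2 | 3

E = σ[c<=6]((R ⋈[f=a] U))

σ filters on c, owned by the left side.
E' = (σ[c<=6](R) ⋈[f=a] U)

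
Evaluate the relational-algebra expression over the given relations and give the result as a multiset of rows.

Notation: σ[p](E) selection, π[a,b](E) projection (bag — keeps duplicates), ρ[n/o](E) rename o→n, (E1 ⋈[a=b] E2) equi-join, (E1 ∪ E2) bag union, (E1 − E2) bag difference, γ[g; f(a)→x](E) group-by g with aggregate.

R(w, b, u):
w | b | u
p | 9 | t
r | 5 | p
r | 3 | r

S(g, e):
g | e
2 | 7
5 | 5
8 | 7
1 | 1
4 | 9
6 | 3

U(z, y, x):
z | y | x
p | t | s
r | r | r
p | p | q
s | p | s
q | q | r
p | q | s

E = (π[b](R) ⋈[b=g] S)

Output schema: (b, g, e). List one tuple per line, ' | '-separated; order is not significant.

Subexpression sizes:
  R → 3
  π[b](R) → 3
  S → 6
  (π[b](R) ⋈[b=g] S) → 1

== RESULT ==
b | g | e
5 | 5 | 5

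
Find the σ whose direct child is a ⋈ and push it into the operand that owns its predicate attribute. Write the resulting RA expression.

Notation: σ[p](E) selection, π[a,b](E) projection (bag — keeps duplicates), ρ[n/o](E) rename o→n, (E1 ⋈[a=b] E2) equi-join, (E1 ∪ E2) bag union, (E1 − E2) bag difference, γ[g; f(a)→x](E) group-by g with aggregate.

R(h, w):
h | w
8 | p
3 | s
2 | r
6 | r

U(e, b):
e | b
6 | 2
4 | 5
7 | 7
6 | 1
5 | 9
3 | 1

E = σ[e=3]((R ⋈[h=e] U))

σ filters on e, owned by the right side.
E' = (R ⋈[h=e] σ[e=3](U))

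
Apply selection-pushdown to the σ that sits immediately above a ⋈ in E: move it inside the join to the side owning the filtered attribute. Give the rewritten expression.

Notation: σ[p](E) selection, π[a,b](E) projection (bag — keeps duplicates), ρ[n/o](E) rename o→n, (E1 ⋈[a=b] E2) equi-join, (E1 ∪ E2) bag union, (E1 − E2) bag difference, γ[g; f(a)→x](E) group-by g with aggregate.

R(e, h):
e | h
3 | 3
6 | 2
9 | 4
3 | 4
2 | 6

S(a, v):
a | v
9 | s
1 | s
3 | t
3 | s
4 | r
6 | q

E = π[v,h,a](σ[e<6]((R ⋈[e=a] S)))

σ filters on e, owned by the left side.
E' = π[v,h,a]((σ[e<6](R) ⋈[e=a] S))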